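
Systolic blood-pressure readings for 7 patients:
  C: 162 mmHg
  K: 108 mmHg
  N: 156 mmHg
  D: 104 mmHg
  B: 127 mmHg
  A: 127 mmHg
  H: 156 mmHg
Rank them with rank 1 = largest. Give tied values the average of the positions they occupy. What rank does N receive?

2.5

Sorted (descending): 162, 156, 156, 127, 127, 108, 104
The 2 values of 156 occupy positions 2–3 → average rank (2+3)/2 = 2.5.
The 2 values of 127 occupy positions 4–5 → average rank (4+5)/2 = 4.5.
N has value 156 mmHg → rank 2.5.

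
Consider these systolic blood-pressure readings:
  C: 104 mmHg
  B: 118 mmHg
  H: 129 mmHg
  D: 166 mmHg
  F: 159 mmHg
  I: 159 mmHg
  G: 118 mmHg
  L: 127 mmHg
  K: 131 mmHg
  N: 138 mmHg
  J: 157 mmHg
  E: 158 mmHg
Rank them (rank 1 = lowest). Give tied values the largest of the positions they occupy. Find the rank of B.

Sorted (ascending): 104, 118, 118, 127, 129, 131, 138, 157, 158, 159, 159, 166
The 2 values of 118 occupy positions 2–3 → each gets rank 3.
The 2 values of 159 occupy positions 10–11 → each gets rank 11.
B has value 118 mmHg → rank 3.

3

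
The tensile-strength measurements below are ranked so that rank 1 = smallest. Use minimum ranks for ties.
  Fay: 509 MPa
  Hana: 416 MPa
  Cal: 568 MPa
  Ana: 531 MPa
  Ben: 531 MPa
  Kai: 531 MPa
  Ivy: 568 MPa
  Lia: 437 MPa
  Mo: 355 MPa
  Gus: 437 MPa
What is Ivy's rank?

Sorted (ascending): 355, 416, 437, 437, 509, 531, 531, 531, 568, 568
The 2 values of 437 occupy positions 3–4 → each gets rank 3.
The 3 values of 531 occupy positions 6–8 → each gets rank 6.
The 2 values of 568 occupy positions 9–10 → each gets rank 9.
Ivy has value 568 MPa → rank 9.

9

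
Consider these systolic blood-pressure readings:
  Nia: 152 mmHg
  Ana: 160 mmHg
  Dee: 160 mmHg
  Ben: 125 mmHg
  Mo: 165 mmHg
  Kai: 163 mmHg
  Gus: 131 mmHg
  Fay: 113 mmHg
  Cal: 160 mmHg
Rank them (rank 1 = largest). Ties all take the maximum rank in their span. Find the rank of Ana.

Sorted (descending): 165, 163, 160, 160, 160, 152, 131, 125, 113
The 3 values of 160 occupy positions 3–5 → each gets rank 5.
Ana has value 160 mmHg → rank 5.

5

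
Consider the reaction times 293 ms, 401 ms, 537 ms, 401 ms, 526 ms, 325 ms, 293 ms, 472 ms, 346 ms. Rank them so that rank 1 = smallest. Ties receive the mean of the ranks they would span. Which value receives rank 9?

Sorted (ascending): 293, 293, 325, 346, 401, 401, 472, 526, 537
The 2 values of 293 occupy positions 1–2 → average rank (1+2)/2 = 1.5.
The 2 values of 401 occupy positions 5–6 → average rank (5+6)/2 = 5.5.
Rank 9 → value 537.

537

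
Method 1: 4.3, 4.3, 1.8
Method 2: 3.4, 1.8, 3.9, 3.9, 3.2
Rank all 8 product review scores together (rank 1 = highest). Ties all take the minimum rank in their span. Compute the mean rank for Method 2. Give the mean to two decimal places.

4.80

Sorted (descending): 4.3, 4.3, 3.9, 3.9, 3.4, 3.2, 1.8, 1.8
The 2 values of 4.3 occupy positions 1–2 → each gets rank 1.
The 2 values of 3.9 occupy positions 3–4 → each gets rank 3.
The 2 values of 1.8 occupy positions 7–8 → each gets rank 7.
Method 2 values → pooled ranks: 3.4→5, 1.8→7, 3.9→3, 3.9→3, 3.2→6
Mean rank = (5 + 7 + 3 + 3 + 6) / 5 = 4.80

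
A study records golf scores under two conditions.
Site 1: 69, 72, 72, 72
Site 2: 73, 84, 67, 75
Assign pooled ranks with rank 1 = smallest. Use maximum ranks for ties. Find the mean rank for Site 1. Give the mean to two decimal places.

4.25

Sorted (ascending): 67, 69, 72, 72, 72, 73, 75, 84
The 3 values of 72 occupy positions 3–5 → each gets rank 5.
Site 1 values → pooled ranks: 69→2, 72→5, 72→5, 72→5
Mean rank = (2 + 5 + 5 + 5) / 4 = 4.25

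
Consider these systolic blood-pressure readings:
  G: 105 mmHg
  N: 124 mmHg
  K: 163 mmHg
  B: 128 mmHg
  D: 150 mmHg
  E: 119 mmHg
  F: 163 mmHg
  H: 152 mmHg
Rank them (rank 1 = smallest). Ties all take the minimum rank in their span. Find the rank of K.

Sorted (ascending): 105, 119, 124, 128, 150, 152, 163, 163
The 2 values of 163 occupy positions 7–8 → each gets rank 7.
K has value 163 mmHg → rank 7.

7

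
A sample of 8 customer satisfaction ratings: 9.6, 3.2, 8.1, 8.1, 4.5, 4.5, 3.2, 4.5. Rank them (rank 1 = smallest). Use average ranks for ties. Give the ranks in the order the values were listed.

Sorted (ascending): 3.2, 3.2, 4.5, 4.5, 4.5, 8.1, 8.1, 9.6
The 2 values of 3.2 occupy positions 1–2 → average rank (1+2)/2 = 1.5.
The 3 values of 4.5 occupy positions 3–5 → average rank 4.
The 2 values of 8.1 occupy positions 6–7 → average rank (6+7)/2 = 6.5.

8, 1.5, 6.5, 6.5, 4, 4, 1.5, 4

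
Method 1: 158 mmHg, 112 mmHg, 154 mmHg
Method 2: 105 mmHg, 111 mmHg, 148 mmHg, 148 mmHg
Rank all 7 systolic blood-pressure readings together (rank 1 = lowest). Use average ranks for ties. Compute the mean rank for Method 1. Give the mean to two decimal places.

5.33

Sorted (ascending): 105, 111, 112, 148, 148, 154, 158
The 2 values of 148 occupy positions 4–5 → average rank (4+5)/2 = 4.5.
Method 1 values → pooled ranks: 158→7, 112→3, 154→6
Mean rank = (7 + 3 + 6) / 3 = 5.33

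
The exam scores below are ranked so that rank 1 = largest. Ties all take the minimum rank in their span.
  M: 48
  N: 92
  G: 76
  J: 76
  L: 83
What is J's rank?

3

Sorted (descending): 92, 83, 76, 76, 48
The 2 values of 76 occupy positions 3–4 → each gets rank 3.
J has value 76 → rank 3.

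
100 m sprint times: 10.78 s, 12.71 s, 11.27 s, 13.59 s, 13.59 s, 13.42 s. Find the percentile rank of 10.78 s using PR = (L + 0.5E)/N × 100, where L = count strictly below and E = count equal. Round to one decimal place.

N = 6.
Strictly below 10.78: 0. Equal to 10.78: 1.
PR = (0 + 0.5·1)/6 × 100 = 8.3

8.3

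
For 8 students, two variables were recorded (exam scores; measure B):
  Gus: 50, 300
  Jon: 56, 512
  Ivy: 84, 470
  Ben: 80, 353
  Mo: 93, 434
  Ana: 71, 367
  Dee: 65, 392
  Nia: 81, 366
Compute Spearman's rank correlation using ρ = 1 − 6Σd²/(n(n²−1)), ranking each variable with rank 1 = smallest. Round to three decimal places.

0.262

Ranks of variable 1: 1, 2, 7, 5, 8, 4, 3, 6
Ranks of variable 2: 1, 8, 7, 2, 6, 4, 5, 3
d = r₁ − r₂: 0, -6, 0, 3, 2, 0, -2, 3
d²: 0, 36, 0, 9, 4, 0, 4, 9; Σd² = 62
ρ = 1 − 6·62/(8·63) = 1 − 372/504 = 0.262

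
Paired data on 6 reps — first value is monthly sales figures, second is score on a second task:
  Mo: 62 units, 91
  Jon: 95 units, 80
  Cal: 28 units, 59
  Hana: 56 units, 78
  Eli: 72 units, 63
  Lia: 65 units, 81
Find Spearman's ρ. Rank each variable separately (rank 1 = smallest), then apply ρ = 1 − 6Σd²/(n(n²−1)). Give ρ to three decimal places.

Ranks of variable 1: 3, 6, 1, 2, 5, 4
Ranks of variable 2: 6, 4, 1, 3, 2, 5
d = r₁ − r₂: -3, 2, 0, -1, 3, -1
d²: 9, 4, 0, 1, 9, 1; Σd² = 24
ρ = 1 − 6·24/(6·35) = 1 − 144/210 = 0.314

0.314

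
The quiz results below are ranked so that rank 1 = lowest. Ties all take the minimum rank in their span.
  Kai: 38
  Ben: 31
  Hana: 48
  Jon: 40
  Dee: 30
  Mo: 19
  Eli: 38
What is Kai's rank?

4

Sorted (ascending): 19, 30, 31, 38, 38, 40, 48
The 2 values of 38 occupy positions 4–5 → each gets rank 4.
Kai has value 38 → rank 4.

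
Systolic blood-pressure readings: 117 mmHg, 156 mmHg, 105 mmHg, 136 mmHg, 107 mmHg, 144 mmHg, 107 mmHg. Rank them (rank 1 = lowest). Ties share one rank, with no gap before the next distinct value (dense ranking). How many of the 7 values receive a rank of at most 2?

3

Sorted (ascending): 105, 107, 107, 117, 136, 144, 156
The 2 values of 107 share dense rank 2.
Remaining distinct values take the next consecutive integers.
Ranks ≤ 2: {1, 2, 2} → 3 values.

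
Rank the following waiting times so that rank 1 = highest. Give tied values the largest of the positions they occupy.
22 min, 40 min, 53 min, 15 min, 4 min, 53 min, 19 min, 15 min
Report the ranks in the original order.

4, 3, 2, 7, 8, 2, 5, 7

Sorted (descending): 53, 53, 40, 22, 19, 15, 15, 4
The 2 values of 53 occupy positions 1–2 → each gets rank 2.
The 2 values of 15 occupy positions 6–7 → each gets rank 7.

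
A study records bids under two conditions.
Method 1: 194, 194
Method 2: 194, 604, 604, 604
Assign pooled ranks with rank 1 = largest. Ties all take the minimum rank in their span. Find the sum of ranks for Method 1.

Sorted (descending): 604, 604, 604, 194, 194, 194
The 3 values of 604 occupy positions 1–3 → each gets rank 1.
The 3 values of 194 occupy positions 4–6 → each gets rank 4.
Method 1 values → pooled ranks: 194→4, 194→4
Rank sum = 4 + 4 = 8

8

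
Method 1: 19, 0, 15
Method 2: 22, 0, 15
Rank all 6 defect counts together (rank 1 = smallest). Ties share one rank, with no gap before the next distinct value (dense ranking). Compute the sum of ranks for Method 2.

7

Sorted (ascending): 0, 0, 15, 15, 19, 22
The 2 values of 0 share dense rank 1.
The 2 values of 15 share dense rank 2.
Remaining distinct values take the next consecutive integers.
Method 2 values → pooled ranks: 22→4, 0→1, 15→2
Rank sum = 4 + 1 + 2 = 7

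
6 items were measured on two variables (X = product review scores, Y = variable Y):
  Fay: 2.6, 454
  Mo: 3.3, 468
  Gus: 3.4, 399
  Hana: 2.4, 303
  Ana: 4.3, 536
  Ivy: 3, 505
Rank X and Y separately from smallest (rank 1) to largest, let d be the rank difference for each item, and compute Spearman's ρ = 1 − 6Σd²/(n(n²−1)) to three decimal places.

0.600

Ranks of variable 1: 2, 4, 5, 1, 6, 3
Ranks of variable 2: 3, 4, 2, 1, 6, 5
d = r₁ − r₂: -1, 0, 3, 0, 0, -2
d²: 1, 0, 9, 0, 0, 4; Σd² = 14
ρ = 1 − 6·14/(6·35) = 1 − 84/210 = 0.600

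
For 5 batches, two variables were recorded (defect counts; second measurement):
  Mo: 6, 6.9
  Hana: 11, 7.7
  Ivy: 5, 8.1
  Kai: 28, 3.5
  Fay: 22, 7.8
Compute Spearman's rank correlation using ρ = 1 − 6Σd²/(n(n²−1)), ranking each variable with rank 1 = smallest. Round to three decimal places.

-0.600

Ranks of variable 1: 2, 3, 1, 5, 4
Ranks of variable 2: 2, 3, 5, 1, 4
d = r₁ − r₂: 0, 0, -4, 4, 0
d²: 0, 0, 16, 16, 0; Σd² = 32
ρ = 1 − 6·32/(5·24) = 1 − 192/120 = -0.600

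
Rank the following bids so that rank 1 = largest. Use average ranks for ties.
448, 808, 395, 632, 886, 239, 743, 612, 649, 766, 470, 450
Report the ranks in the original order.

Sorted (descending): 886, 808, 766, 743, 649, 632, 612, 470, 450, 448, 395, 239
No ties — each value takes its position as its rank.

10, 2, 11, 6, 1, 12, 4, 7, 5, 3, 8, 9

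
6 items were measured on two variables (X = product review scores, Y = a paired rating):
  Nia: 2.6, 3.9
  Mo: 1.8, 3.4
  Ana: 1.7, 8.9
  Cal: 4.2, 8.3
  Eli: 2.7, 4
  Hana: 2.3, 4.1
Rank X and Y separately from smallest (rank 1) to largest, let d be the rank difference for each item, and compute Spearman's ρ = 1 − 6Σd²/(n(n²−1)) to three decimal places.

Ranks of variable 1: 4, 2, 1, 6, 5, 3
Ranks of variable 2: 2, 1, 6, 5, 3, 4
d = r₁ − r₂: 2, 1, -5, 1, 2, -1
d²: 4, 1, 25, 1, 4, 1; Σd² = 36
ρ = 1 − 6·36/(6·35) = 1 − 216/210 = -0.029

-0.029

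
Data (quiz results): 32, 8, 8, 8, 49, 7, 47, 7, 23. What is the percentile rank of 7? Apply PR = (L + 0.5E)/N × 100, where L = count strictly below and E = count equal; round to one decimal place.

11.1

N = 9.
Strictly below 7: 0. Equal to 7: 2.
PR = (0 + 0.5·2)/9 × 100 = 11.1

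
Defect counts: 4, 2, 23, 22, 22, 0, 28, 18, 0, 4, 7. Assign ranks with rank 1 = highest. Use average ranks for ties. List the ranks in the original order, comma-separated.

7.5, 9, 2, 3.5, 3.5, 10.5, 1, 5, 10.5, 7.5, 6

Sorted (descending): 28, 23, 22, 22, 18, 7, 4, 4, 2, 0, 0
The 2 values of 22 occupy positions 3–4 → average rank (3+4)/2 = 3.5.
The 2 values of 4 occupy positions 7–8 → average rank (7+8)/2 = 7.5.
The 2 values of 0 occupy positions 10–11 → average rank (10+11)/2 = 10.5.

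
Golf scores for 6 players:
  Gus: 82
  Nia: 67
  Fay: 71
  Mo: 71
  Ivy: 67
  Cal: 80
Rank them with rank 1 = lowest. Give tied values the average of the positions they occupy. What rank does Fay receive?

3.5

Sorted (ascending): 67, 67, 71, 71, 80, 82
The 2 values of 67 occupy positions 1–2 → average rank (1+2)/2 = 1.5.
The 2 values of 71 occupy positions 3–4 → average rank (3+4)/2 = 3.5.
Fay has value 71 → rank 3.5.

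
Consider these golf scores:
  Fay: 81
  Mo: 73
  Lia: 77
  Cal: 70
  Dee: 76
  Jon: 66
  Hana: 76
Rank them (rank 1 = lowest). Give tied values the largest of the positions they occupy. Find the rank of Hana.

Sorted (ascending): 66, 70, 73, 76, 76, 77, 81
The 2 values of 76 occupy positions 4–5 → each gets rank 5.
Hana has value 76 → rank 5.

5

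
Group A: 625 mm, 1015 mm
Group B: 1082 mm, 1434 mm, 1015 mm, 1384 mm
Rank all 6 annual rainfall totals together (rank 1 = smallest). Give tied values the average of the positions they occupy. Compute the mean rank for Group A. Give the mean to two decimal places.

Sorted (ascending): 625, 1015, 1015, 1082, 1384, 1434
The 2 values of 1015 occupy positions 2–3 → average rank (2+3)/2 = 2.5.
Group A values → pooled ranks: 625→1, 1015→2.5
Mean rank = (1 + 2.5) / 2 = 1.75

1.75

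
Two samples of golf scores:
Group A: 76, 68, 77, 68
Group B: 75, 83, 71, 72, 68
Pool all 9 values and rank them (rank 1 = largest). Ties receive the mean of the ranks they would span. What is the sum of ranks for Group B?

Sorted (descending): 83, 77, 76, 75, 72, 71, 68, 68, 68
The 3 values of 68 occupy positions 7–9 → average rank 8.
Group B values → pooled ranks: 75→4, 83→1, 71→6, 72→5, 68→8
Rank sum = 4 + 1 + 6 + 5 + 8 = 24

24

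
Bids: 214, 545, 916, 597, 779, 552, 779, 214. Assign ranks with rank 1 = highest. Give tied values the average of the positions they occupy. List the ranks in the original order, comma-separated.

7.5, 6, 1, 4, 2.5, 5, 2.5, 7.5

Sorted (descending): 916, 779, 779, 597, 552, 545, 214, 214
The 2 values of 779 occupy positions 2–3 → average rank (2+3)/2 = 2.5.
The 2 values of 214 occupy positions 7–8 → average rank (7+8)/2 = 7.5.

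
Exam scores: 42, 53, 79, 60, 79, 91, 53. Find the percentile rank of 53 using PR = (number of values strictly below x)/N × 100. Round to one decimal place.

14.3

N = 7.
Strictly below 53: 1. Equal to 53: 2.
PR = 1/7 × 100 = 14.3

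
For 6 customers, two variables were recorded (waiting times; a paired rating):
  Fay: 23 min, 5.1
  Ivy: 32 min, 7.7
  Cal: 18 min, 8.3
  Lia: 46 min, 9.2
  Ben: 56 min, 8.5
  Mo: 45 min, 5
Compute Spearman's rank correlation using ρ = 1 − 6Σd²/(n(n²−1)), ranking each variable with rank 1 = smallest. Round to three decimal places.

Ranks of variable 1: 2, 3, 1, 5, 6, 4
Ranks of variable 2: 2, 3, 4, 6, 5, 1
d = r₁ − r₂: 0, 0, -3, -1, 1, 3
d²: 0, 0, 9, 1, 1, 9; Σd² = 20
ρ = 1 − 6·20/(6·35) = 1 − 120/210 = 0.429

0.429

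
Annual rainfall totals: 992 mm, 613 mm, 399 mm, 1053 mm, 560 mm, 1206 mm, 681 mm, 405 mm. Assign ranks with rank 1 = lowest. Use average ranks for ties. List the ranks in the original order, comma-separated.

Sorted (ascending): 399, 405, 560, 613, 681, 992, 1053, 1206
No ties — each value takes its position as its rank.

6, 4, 1, 7, 3, 8, 5, 2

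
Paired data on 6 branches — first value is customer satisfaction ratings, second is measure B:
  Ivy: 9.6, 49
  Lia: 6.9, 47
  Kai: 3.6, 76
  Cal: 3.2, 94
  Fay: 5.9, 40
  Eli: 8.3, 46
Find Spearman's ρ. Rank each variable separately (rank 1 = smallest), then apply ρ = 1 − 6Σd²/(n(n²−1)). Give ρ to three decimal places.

Ranks of variable 1: 6, 4, 2, 1, 3, 5
Ranks of variable 2: 4, 3, 5, 6, 1, 2
d = r₁ − r₂: 2, 1, -3, -5, 2, 3
d²: 4, 1, 9, 25, 4, 9; Σd² = 52
ρ = 1 − 6·52/(6·35) = 1 − 312/210 = -0.486

-0.486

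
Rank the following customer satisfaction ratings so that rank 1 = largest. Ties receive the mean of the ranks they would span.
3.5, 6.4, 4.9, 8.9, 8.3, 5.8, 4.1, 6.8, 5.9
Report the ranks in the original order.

Sorted (descending): 8.9, 8.3, 6.8, 6.4, 5.9, 5.8, 4.9, 4.1, 3.5
No ties — each value takes its position as its rank.

9, 4, 7, 1, 2, 6, 8, 3, 5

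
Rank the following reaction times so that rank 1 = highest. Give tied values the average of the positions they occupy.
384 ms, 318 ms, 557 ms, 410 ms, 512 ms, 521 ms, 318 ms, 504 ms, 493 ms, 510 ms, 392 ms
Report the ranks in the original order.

Sorted (descending): 557, 521, 512, 510, 504, 493, 410, 392, 384, 318, 318
The 2 values of 318 occupy positions 10–11 → average rank (10+11)/2 = 10.5.

9, 10.5, 1, 7, 3, 2, 10.5, 5, 6, 4, 8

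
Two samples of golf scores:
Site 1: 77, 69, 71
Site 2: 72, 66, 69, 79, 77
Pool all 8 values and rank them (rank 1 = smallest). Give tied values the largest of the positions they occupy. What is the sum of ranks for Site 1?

Sorted (ascending): 66, 69, 69, 71, 72, 77, 77, 79
The 2 values of 69 occupy positions 2–3 → each gets rank 3.
The 2 values of 77 occupy positions 6–7 → each gets rank 7.
Site 1 values → pooled ranks: 77→7, 69→3, 71→4
Rank sum = 7 + 3 + 4 = 14

14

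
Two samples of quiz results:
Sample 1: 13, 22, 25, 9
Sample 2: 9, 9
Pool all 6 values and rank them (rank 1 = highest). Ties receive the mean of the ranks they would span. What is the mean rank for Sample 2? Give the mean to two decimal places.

Sorted (descending): 25, 22, 13, 9, 9, 9
The 3 values of 9 occupy positions 4–6 → average rank 5.
Sample 2 values → pooled ranks: 9→5, 9→5
Mean rank = (5 + 5) / 2 = 5.00

5.00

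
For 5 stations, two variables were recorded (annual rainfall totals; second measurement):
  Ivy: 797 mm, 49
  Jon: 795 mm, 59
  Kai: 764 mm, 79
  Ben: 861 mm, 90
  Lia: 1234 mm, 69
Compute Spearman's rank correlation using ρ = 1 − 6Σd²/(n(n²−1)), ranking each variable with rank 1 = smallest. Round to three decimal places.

Ranks of variable 1: 3, 2, 1, 4, 5
Ranks of variable 2: 1, 2, 4, 5, 3
d = r₁ − r₂: 2, 0, -3, -1, 2
d²: 4, 0, 9, 1, 4; Σd² = 18
ρ = 1 − 6·18/(5·24) = 1 − 108/120 = 0.100

0.100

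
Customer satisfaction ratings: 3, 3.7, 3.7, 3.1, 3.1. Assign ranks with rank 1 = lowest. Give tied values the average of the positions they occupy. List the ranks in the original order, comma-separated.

Sorted (ascending): 3, 3.1, 3.1, 3.7, 3.7
The 2 values of 3.1 occupy positions 2–3 → average rank (2+3)/2 = 2.5.
The 2 values of 3.7 occupy positions 4–5 → average rank (4+5)/2 = 4.5.

1, 4.5, 4.5, 2.5, 2.5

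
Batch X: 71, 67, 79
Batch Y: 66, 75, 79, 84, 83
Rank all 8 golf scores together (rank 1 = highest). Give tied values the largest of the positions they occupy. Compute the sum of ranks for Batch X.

17

Sorted (descending): 84, 83, 79, 79, 75, 71, 67, 66
The 2 values of 79 occupy positions 3–4 → each gets rank 4.
Batch X values → pooled ranks: 71→6, 67→7, 79→4
Rank sum = 6 + 7 + 4 = 17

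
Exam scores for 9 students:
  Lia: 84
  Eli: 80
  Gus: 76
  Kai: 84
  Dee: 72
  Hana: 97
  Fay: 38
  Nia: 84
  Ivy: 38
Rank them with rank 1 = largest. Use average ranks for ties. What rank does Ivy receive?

Sorted (descending): 97, 84, 84, 84, 80, 76, 72, 38, 38
The 3 values of 84 occupy positions 2–4 → average rank 3.
The 2 values of 38 occupy positions 8–9 → average rank (8+9)/2 = 8.5.
Ivy has value 38 → rank 8.5.

8.5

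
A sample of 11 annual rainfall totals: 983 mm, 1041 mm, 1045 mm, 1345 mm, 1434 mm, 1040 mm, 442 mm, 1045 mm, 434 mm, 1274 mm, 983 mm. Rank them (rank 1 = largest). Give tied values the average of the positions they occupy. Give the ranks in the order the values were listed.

8.5, 6, 4.5, 2, 1, 7, 10, 4.5, 11, 3, 8.5

Sorted (descending): 1434, 1345, 1274, 1045, 1045, 1041, 1040, 983, 983, 442, 434
The 2 values of 1045 occupy positions 4–5 → average rank (4+5)/2 = 4.5.
The 2 values of 983 occupy positions 8–9 → average rank (8+9)/2 = 8.5.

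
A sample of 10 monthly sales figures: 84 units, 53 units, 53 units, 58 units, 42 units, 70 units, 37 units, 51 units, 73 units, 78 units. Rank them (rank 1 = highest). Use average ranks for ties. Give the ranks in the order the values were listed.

Sorted (descending): 84, 78, 73, 70, 58, 53, 53, 51, 42, 37
The 2 values of 53 occupy positions 6–7 → average rank (6+7)/2 = 6.5.

1, 6.5, 6.5, 5, 9, 4, 10, 8, 3, 2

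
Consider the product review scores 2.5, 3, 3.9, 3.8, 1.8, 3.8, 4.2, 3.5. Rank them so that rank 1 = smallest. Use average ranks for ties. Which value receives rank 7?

3.9

Sorted (ascending): 1.8, 2.5, 3, 3.5, 3.8, 3.8, 3.9, 4.2
The 2 values of 3.8 occupy positions 5–6 → average rank (5+6)/2 = 5.5.
Rank 7 → value 3.9.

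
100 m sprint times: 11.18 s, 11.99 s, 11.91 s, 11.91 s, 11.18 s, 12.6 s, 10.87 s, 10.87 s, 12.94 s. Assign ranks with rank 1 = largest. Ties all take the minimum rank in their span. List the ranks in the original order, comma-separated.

Sorted (descending): 12.94, 12.6, 11.99, 11.91, 11.91, 11.18, 11.18, 10.87, 10.87
The 2 values of 11.91 occupy positions 4–5 → each gets rank 4.
The 2 values of 11.18 occupy positions 6–7 → each gets rank 6.
The 2 values of 10.87 occupy positions 8–9 → each gets rank 8.

6, 3, 4, 4, 6, 2, 8, 8, 1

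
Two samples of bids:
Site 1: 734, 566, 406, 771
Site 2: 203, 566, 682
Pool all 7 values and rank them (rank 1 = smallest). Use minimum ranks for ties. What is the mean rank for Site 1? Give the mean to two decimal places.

4.50

Sorted (ascending): 203, 406, 566, 566, 682, 734, 771
The 2 values of 566 occupy positions 3–4 → each gets rank 3.
Site 1 values → pooled ranks: 734→6, 566→3, 406→2, 771→7
Mean rank = (6 + 3 + 2 + 7) / 4 = 4.50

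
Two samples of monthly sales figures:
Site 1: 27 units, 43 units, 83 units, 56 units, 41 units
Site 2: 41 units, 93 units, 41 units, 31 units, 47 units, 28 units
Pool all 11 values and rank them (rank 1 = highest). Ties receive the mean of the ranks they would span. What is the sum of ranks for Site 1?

28

Sorted (descending): 93, 83, 56, 47, 43, 41, 41, 41, 31, 28, 27
The 3 values of 41 occupy positions 6–8 → average rank 7.
Site 1 values → pooled ranks: 27→11, 43→5, 83→2, 56→3, 41→7
Rank sum = 11 + 5 + 2 + 3 + 7 = 28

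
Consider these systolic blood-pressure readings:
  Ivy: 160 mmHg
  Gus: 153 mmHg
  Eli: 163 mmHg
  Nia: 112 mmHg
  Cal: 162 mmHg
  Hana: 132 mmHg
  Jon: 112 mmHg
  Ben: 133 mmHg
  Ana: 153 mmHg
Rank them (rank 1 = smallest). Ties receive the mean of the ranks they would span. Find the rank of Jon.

Sorted (ascending): 112, 112, 132, 133, 153, 153, 160, 162, 163
The 2 values of 112 occupy positions 1–2 → average rank (1+2)/2 = 1.5.
The 2 values of 153 occupy positions 5–6 → average rank (5+6)/2 = 5.5.
Jon has value 112 mmHg → rank 1.5.

1.5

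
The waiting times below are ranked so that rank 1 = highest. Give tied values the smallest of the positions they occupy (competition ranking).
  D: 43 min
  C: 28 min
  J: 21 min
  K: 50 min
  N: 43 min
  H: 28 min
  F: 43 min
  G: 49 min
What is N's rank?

3

Sorted (descending): 50, 49, 43, 43, 43, 28, 28, 21
The 3 values of 43 occupy positions 3–5 → each gets rank 3.
The 2 values of 28 occupy positions 6–7 → each gets rank 6.
N has value 43 min → rank 3.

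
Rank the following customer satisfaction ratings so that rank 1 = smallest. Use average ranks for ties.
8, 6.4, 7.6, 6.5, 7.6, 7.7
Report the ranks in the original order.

Sorted (ascending): 6.4, 6.5, 7.6, 7.6, 7.7, 8
The 2 values of 7.6 occupy positions 3–4 → average rank (3+4)/2 = 3.5.

6, 1, 3.5, 2, 3.5, 5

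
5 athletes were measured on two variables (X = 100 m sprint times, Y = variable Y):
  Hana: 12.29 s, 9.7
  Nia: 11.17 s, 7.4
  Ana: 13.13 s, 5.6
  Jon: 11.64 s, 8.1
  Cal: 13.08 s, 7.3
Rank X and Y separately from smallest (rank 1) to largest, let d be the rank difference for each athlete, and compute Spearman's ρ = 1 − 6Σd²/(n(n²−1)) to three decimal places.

Ranks of variable 1: 3, 1, 5, 2, 4
Ranks of variable 2: 5, 3, 1, 4, 2
d = r₁ − r₂: -2, -2, 4, -2, 2
d²: 4, 4, 16, 4, 4; Σd² = 32
ρ = 1 − 6·32/(5·24) = 1 − 192/120 = -0.600

-0.600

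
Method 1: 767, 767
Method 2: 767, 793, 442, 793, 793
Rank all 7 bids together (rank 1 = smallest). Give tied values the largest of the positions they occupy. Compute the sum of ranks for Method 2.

26

Sorted (ascending): 442, 767, 767, 767, 793, 793, 793
The 3 values of 767 occupy positions 2–4 → each gets rank 4.
The 3 values of 793 occupy positions 5–7 → each gets rank 7.
Method 2 values → pooled ranks: 767→4, 793→7, 442→1, 793→7, 793→7
Rank sum = 4 + 7 + 1 + 7 + 7 = 26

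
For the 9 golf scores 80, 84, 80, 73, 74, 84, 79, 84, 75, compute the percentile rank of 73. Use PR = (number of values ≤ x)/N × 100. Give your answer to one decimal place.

11.1

N = 9.
Strictly below 73: 0. Equal to 73: 1.
PR = 1/9 × 100 = 11.1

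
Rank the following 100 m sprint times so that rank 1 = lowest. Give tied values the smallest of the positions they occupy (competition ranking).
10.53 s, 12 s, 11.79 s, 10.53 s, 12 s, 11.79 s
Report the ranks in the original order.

1, 5, 3, 1, 5, 3

Sorted (ascending): 10.53, 10.53, 11.79, 11.79, 12, 12
The 2 values of 10.53 occupy positions 1–2 → each gets rank 1.
The 2 values of 11.79 occupy positions 3–4 → each gets rank 3.
The 2 values of 12 occupy positions 5–6 → each gets rank 5.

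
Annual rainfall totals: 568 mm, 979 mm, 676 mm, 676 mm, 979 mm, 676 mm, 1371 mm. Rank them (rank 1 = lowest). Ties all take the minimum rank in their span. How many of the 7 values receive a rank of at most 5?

Sorted (ascending): 568, 676, 676, 676, 979, 979, 1371
The 3 values of 676 occupy positions 2–4 → each gets rank 2.
The 2 values of 979 occupy positions 5–6 → each gets rank 5.
Ranks ≤ 5: {1, 2, 2, 2, 5, 5} → 6 values.

6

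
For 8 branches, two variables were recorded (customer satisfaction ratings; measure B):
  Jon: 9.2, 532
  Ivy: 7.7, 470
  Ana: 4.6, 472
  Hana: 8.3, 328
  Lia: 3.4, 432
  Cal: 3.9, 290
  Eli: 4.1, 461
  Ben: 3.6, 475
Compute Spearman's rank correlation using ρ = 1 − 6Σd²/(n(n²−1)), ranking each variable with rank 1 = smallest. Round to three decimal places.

Ranks of variable 1: 8, 6, 5, 7, 1, 3, 4, 2
Ranks of variable 2: 8, 5, 6, 2, 3, 1, 4, 7
d = r₁ − r₂: 0, 1, -1, 5, -2, 2, 0, -5
d²: 0, 1, 1, 25, 4, 4, 0, 25; Σd² = 60
ρ = 1 − 6·60/(8·63) = 1 − 360/504 = 0.286

0.286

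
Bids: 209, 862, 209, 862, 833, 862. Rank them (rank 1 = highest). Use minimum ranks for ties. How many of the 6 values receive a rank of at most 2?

3

Sorted (descending): 862, 862, 862, 833, 209, 209
The 3 values of 862 occupy positions 1–3 → each gets rank 1.
The 2 values of 209 occupy positions 5–6 → each gets rank 5.
Ranks ≤ 2: {1, 1, 1} → 3 values.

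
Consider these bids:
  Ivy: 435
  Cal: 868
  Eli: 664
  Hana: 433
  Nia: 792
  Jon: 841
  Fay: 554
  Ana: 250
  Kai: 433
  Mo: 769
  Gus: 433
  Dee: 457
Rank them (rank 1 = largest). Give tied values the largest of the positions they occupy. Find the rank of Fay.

Sorted (descending): 868, 841, 792, 769, 664, 554, 457, 435, 433, 433, 433, 250
The 3 values of 433 occupy positions 9–11 → each gets rank 11.
Fay has value 554 → rank 6.

6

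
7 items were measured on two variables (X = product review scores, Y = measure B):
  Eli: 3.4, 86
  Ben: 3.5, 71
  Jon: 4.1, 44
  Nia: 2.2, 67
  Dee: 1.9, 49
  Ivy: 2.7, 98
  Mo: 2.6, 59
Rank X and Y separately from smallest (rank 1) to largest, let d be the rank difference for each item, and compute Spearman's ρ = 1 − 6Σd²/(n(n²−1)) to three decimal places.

Ranks of variable 1: 5, 6, 7, 2, 1, 4, 3
Ranks of variable 2: 6, 5, 1, 4, 2, 7, 3
d = r₁ − r₂: -1, 1, 6, -2, -1, -3, 0
d²: 1, 1, 36, 4, 1, 9, 0; Σd² = 52
ρ = 1 − 6·52/(7·48) = 1 − 312/336 = 0.071

0.071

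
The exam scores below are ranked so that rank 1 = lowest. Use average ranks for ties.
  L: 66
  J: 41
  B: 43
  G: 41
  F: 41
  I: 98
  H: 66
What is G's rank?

Sorted (ascending): 41, 41, 41, 43, 66, 66, 98
The 3 values of 41 occupy positions 1–3 → average rank 2.
The 2 values of 66 occupy positions 5–6 → average rank (5+6)/2 = 5.5.
G has value 41 → rank 2.

2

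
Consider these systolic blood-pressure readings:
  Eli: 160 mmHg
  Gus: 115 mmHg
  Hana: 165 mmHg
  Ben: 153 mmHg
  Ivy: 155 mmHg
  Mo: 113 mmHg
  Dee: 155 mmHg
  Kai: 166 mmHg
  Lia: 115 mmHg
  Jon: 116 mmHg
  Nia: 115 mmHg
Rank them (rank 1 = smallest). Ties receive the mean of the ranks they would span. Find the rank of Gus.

3

Sorted (ascending): 113, 115, 115, 115, 116, 153, 155, 155, 160, 165, 166
The 3 values of 115 occupy positions 2–4 → average rank 3.
The 2 values of 155 occupy positions 7–8 → average rank (7+8)/2 = 7.5.
Gus has value 115 mmHg → rank 3.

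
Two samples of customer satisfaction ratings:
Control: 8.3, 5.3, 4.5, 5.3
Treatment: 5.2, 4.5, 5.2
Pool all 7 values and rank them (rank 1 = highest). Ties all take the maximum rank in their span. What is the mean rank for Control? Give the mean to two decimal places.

3.50

Sorted (descending): 8.3, 5.3, 5.3, 5.2, 5.2, 4.5, 4.5
The 2 values of 5.3 occupy positions 2–3 → each gets rank 3.
The 2 values of 5.2 occupy positions 4–5 → each gets rank 5.
The 2 values of 4.5 occupy positions 6–7 → each gets rank 7.
Control values → pooled ranks: 8.3→1, 5.3→3, 4.5→7, 5.3→3
Mean rank = (1 + 3 + 7 + 3) / 4 = 3.50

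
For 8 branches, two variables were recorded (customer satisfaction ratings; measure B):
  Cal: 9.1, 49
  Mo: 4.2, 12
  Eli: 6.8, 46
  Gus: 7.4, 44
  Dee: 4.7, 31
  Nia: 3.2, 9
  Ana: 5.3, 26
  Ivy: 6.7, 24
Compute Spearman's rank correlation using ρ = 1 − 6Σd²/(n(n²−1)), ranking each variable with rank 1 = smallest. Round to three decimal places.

Ranks of variable 1: 8, 2, 6, 7, 3, 1, 4, 5
Ranks of variable 2: 8, 2, 7, 6, 5, 1, 4, 3
d = r₁ − r₂: 0, 0, -1, 1, -2, 0, 0, 2
d²: 0, 0, 1, 1, 4, 0, 0, 4; Σd² = 10
ρ = 1 − 6·10/(8·63) = 1 − 60/504 = 0.881

0.881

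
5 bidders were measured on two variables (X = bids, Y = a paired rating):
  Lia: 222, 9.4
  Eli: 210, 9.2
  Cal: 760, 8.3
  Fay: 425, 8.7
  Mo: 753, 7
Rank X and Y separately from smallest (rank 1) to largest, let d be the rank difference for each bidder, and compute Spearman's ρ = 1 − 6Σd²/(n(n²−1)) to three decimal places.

Ranks of variable 1: 2, 1, 5, 3, 4
Ranks of variable 2: 5, 4, 2, 3, 1
d = r₁ − r₂: -3, -3, 3, 0, 3
d²: 9, 9, 9, 0, 9; Σd² = 36
ρ = 1 − 6·36/(5·24) = 1 − 216/120 = -0.800

-0.800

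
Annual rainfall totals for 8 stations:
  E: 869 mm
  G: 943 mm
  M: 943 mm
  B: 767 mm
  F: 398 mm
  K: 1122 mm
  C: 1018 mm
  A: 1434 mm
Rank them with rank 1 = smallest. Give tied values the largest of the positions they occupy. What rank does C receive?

Sorted (ascending): 398, 767, 869, 943, 943, 1018, 1122, 1434
The 2 values of 943 occupy positions 4–5 → each gets rank 5.
C has value 1018 mm → rank 6.

6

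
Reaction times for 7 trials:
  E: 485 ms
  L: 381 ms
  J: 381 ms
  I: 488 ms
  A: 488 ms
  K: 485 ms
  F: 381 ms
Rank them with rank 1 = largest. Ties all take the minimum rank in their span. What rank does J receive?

Sorted (descending): 488, 488, 485, 485, 381, 381, 381
The 2 values of 488 occupy positions 1–2 → each gets rank 1.
The 2 values of 485 occupy positions 3–4 → each gets rank 3.
The 3 values of 381 occupy positions 5–7 → each gets rank 5.
J has value 381 ms → rank 5.

5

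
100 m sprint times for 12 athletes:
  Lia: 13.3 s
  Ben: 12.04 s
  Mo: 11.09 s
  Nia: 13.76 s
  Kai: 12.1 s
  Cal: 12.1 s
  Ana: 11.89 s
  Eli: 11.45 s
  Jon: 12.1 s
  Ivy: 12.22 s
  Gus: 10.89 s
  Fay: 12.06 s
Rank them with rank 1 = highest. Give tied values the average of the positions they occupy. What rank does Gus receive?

Sorted (descending): 13.76, 13.3, 12.22, 12.1, 12.1, 12.1, 12.06, 12.04, 11.89, 11.45, 11.09, 10.89
The 3 values of 12.1 occupy positions 4–6 → average rank 5.
Gus has value 10.89 s → rank 12.

12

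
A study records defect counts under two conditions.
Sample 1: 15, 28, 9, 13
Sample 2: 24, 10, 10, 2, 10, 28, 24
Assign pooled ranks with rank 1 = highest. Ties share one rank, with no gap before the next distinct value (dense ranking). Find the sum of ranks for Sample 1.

14

Sorted (descending): 28, 28, 24, 24, 15, 13, 10, 10, 10, 9, 2
The 2 values of 28 share dense rank 1.
The 2 values of 24 share dense rank 2.
The 3 values of 10 share dense rank 5.
Remaining distinct values take the next consecutive integers.
Sample 1 values → pooled ranks: 15→3, 28→1, 9→6, 13→4
Rank sum = 3 + 1 + 6 + 4 = 14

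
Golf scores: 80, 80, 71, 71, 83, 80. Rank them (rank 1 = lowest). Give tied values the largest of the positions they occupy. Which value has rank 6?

83

Sorted (ascending): 71, 71, 80, 80, 80, 83
The 2 values of 71 occupy positions 1–2 → each gets rank 2.
The 3 values of 80 occupy positions 3–5 → each gets rank 5.
Rank 6 → value 83.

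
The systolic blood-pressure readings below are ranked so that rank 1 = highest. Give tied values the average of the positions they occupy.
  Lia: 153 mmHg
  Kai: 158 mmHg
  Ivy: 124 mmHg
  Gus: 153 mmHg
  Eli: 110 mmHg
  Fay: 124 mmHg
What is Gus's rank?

Sorted (descending): 158, 153, 153, 124, 124, 110
The 2 values of 153 occupy positions 2–3 → average rank (2+3)/2 = 2.5.
The 2 values of 124 occupy positions 4–5 → average rank (4+5)/2 = 4.5.
Gus has value 153 mmHg → rank 2.5.

2.5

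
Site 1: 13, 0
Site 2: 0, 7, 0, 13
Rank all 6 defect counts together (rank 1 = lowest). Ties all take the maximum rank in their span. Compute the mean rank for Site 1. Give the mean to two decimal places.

Sorted (ascending): 0, 0, 0, 7, 13, 13
The 3 values of 0 occupy positions 1–3 → each gets rank 3.
The 2 values of 13 occupy positions 5–6 → each gets rank 6.
Site 1 values → pooled ranks: 13→6, 0→3
Mean rank = (6 + 3) / 2 = 4.50

4.50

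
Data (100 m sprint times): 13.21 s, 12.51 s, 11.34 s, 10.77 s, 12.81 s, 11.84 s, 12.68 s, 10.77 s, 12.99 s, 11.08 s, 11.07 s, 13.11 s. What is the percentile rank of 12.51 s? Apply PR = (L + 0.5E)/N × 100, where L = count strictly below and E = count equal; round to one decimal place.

54.2

N = 12.
Strictly below 12.51: 6. Equal to 12.51: 1.
PR = (6 + 0.5·1)/12 × 100 = 54.2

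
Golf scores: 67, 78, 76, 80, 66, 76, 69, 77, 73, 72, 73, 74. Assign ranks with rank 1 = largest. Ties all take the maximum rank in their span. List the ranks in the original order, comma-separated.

11, 2, 5, 1, 12, 5, 10, 3, 8, 9, 8, 6

Sorted (descending): 80, 78, 77, 76, 76, 74, 73, 73, 72, 69, 67, 66
The 2 values of 76 occupy positions 4–5 → each gets rank 5.
The 2 values of 73 occupy positions 7–8 → each gets rank 8.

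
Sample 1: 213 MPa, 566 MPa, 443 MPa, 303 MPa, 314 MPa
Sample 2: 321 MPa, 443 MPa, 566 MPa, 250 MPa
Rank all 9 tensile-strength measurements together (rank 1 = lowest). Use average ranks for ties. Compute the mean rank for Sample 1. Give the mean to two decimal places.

4.60

Sorted (ascending): 213, 250, 303, 314, 321, 443, 443, 566, 566
The 2 values of 443 occupy positions 6–7 → average rank (6+7)/2 = 6.5.
The 2 values of 566 occupy positions 8–9 → average rank (8+9)/2 = 8.5.
Sample 1 values → pooled ranks: 213→1, 566→8.5, 443→6.5, 303→3, 314→4
Mean rank = (1 + 8.5 + 6.5 + 3 + 4) / 5 = 4.60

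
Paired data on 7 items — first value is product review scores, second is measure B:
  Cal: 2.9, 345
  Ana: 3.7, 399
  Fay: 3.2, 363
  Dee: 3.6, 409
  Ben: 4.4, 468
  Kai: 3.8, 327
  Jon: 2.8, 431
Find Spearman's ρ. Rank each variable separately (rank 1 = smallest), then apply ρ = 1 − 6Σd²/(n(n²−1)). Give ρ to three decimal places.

0.071

Ranks of variable 1: 2, 5, 3, 4, 7, 6, 1
Ranks of variable 2: 2, 4, 3, 5, 7, 1, 6
d = r₁ − r₂: 0, 1, 0, -1, 0, 5, -5
d²: 0, 1, 0, 1, 0, 25, 25; Σd² = 52
ρ = 1 − 6·52/(7·48) = 1 − 312/336 = 0.071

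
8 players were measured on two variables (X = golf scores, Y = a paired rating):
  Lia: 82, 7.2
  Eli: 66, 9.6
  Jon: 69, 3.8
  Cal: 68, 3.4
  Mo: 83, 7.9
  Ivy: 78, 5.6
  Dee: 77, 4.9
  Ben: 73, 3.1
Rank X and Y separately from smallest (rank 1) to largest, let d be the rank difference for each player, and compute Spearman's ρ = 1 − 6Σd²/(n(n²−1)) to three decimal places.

0.262

Ranks of variable 1: 7, 1, 3, 2, 8, 6, 5, 4
Ranks of variable 2: 6, 8, 3, 2, 7, 5, 4, 1
d = r₁ − r₂: 1, -7, 0, 0, 1, 1, 1, 3
d²: 1, 49, 0, 0, 1, 1, 1, 9; Σd² = 62
ρ = 1 − 6·62/(8·63) = 1 − 372/504 = 0.262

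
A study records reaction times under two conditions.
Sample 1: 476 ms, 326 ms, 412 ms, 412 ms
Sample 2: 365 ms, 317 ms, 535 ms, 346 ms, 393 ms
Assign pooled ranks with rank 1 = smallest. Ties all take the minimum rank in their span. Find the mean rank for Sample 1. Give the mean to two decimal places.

Sorted (ascending): 317, 326, 346, 365, 393, 412, 412, 476, 535
The 2 values of 412 occupy positions 6–7 → each gets rank 6.
Sample 1 values → pooled ranks: 476→8, 326→2, 412→6, 412→6
Mean rank = (8 + 2 + 6 + 6) / 4 = 5.50

5.50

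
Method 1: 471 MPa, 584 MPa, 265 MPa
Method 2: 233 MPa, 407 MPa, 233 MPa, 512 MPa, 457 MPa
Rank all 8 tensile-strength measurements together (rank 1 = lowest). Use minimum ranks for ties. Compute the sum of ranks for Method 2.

18

Sorted (ascending): 233, 233, 265, 407, 457, 471, 512, 584
The 2 values of 233 occupy positions 1–2 → each gets rank 1.
Method 2 values → pooled ranks: 233→1, 407→4, 233→1, 512→7, 457→5
Rank sum = 1 + 4 + 1 + 7 + 5 = 18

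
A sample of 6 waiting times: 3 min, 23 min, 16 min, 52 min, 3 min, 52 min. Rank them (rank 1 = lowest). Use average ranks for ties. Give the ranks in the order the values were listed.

1.5, 4, 3, 5.5, 1.5, 5.5

Sorted (ascending): 3, 3, 16, 23, 52, 52
The 2 values of 3 occupy positions 1–2 → average rank (1+2)/2 = 1.5.
The 2 values of 52 occupy positions 5–6 → average rank (5+6)/2 = 5.5.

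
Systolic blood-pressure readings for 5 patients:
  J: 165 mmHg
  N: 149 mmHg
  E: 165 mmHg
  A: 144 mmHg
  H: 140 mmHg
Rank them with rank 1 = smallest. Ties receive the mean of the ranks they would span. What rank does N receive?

Sorted (ascending): 140, 144, 149, 165, 165
The 2 values of 165 occupy positions 4–5 → average rank (4+5)/2 = 4.5.
N has value 149 mmHg → rank 3.

3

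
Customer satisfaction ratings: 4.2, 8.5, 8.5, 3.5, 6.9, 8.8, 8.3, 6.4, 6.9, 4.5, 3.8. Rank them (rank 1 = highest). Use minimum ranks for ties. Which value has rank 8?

4.5

Sorted (descending): 8.8, 8.5, 8.5, 8.3, 6.9, 6.9, 6.4, 4.5, 4.2, 3.8, 3.5
The 2 values of 8.5 occupy positions 2–3 → each gets rank 2.
The 2 values of 6.9 occupy positions 5–6 → each gets rank 5.
Rank 8 → value 4.5.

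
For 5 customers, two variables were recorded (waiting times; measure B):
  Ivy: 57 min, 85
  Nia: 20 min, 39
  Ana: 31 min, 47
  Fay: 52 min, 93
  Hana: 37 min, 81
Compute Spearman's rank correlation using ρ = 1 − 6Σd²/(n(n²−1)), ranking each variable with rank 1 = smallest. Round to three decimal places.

Ranks of variable 1: 5, 1, 2, 4, 3
Ranks of variable 2: 4, 1, 2, 5, 3
d = r₁ − r₂: 1, 0, 0, -1, 0
d²: 1, 0, 0, 1, 0; Σd² = 2
ρ = 1 − 6·2/(5·24) = 1 − 12/120 = 0.900

0.900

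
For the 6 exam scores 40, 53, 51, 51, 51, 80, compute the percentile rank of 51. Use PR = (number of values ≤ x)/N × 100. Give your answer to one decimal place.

N = 6.
Strictly below 51: 1. Equal to 51: 3.
PR = 4/6 × 100 = 66.7

66.7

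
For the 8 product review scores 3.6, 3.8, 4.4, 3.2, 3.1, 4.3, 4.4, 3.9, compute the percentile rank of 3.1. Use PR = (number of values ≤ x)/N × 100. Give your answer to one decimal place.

12.5

N = 8.
Strictly below 3.1: 0. Equal to 3.1: 1.
PR = 1/8 × 100 = 12.5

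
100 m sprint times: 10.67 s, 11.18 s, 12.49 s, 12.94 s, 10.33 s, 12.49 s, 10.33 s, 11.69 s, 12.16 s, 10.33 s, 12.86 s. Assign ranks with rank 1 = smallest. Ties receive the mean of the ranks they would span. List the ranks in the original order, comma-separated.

Sorted (ascending): 10.33, 10.33, 10.33, 10.67, 11.18, 11.69, 12.16, 12.49, 12.49, 12.86, 12.94
The 3 values of 10.33 occupy positions 1–3 → average rank 2.
The 2 values of 12.49 occupy positions 8–9 → average rank (8+9)/2 = 8.5.

4, 5, 8.5, 11, 2, 8.5, 2, 6, 7, 2, 10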